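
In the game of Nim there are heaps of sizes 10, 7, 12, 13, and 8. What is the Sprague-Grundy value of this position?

4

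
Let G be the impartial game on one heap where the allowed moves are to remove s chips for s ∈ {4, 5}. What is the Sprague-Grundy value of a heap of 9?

0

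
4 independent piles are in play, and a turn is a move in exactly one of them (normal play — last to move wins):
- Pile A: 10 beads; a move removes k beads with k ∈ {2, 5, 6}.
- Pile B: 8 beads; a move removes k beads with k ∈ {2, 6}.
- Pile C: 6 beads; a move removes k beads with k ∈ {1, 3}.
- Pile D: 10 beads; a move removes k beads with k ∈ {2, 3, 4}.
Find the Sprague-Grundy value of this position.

3

For pile A, compute g(0), g(1), … with moves {2, 5, 6}:
k:     0  1  2  3  4  5  6  7  8  9 10
g(k):  0  0  1  1  0  2  1  3  0  2  1
So g(10) = 1.
For pile B, compute g(0), g(1), … with moves {2, 6}:
g(0) = mex{} = 0
g(1) = mex{} = 0
g(2) = mex{0} = 1
g(3) = mex{0} = 1
g(4) = mex{1} = 0
g(5) = mex{1} = 0
g(6) = mex{0} = 1
g(7) = mex{0} = 1
g(8) = mex{1} = 0
So g(8) = 0.
Build the Grundy sequence for pile C with g(k) = mex{g(k−s) : s ∈ {1, 3}, s ≤ k}:
k:     0  1  2  3  4  5  6
g(k):  0  1  0  1  0  1  0
So g(6) = 0.
Build the Grundy sequence for pile D with g(k) = mex{g(k−s) : s ∈ {2, 3, 4}, s ≤ k}:
k:     0  1  2  3  4  5  6  7  8  9 10
g(k):  0  0  1  1  2  2  0  0  1  1  2
So g(10) = 2.
By the Sprague-Grundy theorem, the Grundy value of a sum of independent games is the XOR of the component values.
Combined value = 1 XOR 0 XOR 0 XOR 2 = 3.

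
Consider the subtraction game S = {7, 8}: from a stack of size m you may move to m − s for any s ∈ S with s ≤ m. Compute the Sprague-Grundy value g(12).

Grundy values for subtraction set {7, 8}:
g(0) = mex{} = 0
g(1) = mex{} = 0
g(2) = mex{} = 0
g(3) = mex{} = 0
g(4) = mex{} = 0
g(5) = mex{} = 0
g(6) = mex{} = 0
g(7) = mex{0} = 1
g(8) = mex{0} = 1
g(9) = mex{0} = 1
g(10) = mex{0} = 1
g(11) = mex{0} = 1
g(12) = mex{0} = 1
So g(12) = 1.

1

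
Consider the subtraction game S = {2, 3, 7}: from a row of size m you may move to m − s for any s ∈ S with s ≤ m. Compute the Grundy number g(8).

1

Grundy values for subtraction set {2, 3, 7}:
k:     0  1  2  3  4  5  6  7  8
g(k):  0  0  1  1  2  0  0  1  1
So g(8) = 1.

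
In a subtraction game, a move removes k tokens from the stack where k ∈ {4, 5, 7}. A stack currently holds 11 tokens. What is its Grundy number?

Grundy values for subtraction set {4, 5, 7}:
g(0) = mex{} = 0
g(1) = mex{} = 0
g(2) = mex{} = 0
g(3) = mex{} = 0
g(4) = mex{0} = 1
g(5) = mex{0} = 1
g(6) = mex{0} = 1
g(7) = mex{0} = 1
g(8) = mex{0,1} = 2
g(9) = mex{0,1} = 2
g(10) = mex{0,1} = 2
g(11) = mex{1} = 0
So g(11) = 0.

0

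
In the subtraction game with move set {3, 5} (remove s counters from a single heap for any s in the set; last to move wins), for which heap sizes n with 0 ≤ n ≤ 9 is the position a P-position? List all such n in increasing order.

0, 1, 2, 8, 9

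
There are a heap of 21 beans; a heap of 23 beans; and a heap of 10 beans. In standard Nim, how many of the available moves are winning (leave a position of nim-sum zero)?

1

Compute the nim-sum pairwise:
21 ^ 23 = 2
2 ^ 10 = 8
The overall nim-sum is X = 8. A heap of size p has a winning move iff p XOR X < p (reduce it to p XOR X).
  21: 21 XOR 8 = 29 ≥ 21 — no move.
  23: 23 XOR 8 = 31 ≥ 23 — no move.
  10: 10 XOR 8 = 2 < 10 — winning move (to 2).
That gives 1 winning move.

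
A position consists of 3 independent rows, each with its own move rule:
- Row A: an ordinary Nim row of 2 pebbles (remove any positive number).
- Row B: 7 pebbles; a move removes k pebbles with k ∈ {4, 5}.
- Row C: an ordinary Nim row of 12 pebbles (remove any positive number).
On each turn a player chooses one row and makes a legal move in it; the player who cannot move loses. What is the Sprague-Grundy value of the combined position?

Row A is a plain Nim row of size 2, so its Grundy value is 2.
For row B, compute g(0), g(1), … with moves {4, 5}:
k:     0  1  2  3  4  5  6  7
g(k):  0  0  0  0  1  1  1  1
So g(7) = 1.
Row C is a plain Nim row of size 12, so its Grundy value is 12.
The value of a disjunctive sum is the nim-sum of the parts.
Combined value = 2 XOR 1 XOR 12 = 15.

15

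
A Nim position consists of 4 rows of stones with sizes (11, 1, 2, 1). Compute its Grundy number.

Nim-sum: 11 ⊕ 1 ⊕ 2 ⊕ 1 = 9.

9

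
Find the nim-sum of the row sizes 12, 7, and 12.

Compute the nim-sum pairwise:
12 XOR 7 = 11
11 XOR 12 = 7

7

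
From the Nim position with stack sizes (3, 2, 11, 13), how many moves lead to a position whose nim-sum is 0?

Write each in binary and XOR column by column:
  0011  (3)
  0010  (2)
  1011  (11)
  1101  (13)
  ----
  0111  (7)
The overall nim-sum is X = 7. A stack of size p has a winning move iff p XOR X < p (reduce it to p XOR X).
  3: 3 XOR 7 = 4 ≥ 3 — no move.
  2: 2 XOR 7 = 5 ≥ 2 — no move.
  11: 11 XOR 7 = 12 ≥ 11 — no move.
  13: 13 XOR 7 = 10 < 13 — winning move (to 10).
That gives 1 winning move.

1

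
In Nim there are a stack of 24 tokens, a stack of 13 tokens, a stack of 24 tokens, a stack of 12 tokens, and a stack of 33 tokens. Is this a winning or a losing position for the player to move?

Winning position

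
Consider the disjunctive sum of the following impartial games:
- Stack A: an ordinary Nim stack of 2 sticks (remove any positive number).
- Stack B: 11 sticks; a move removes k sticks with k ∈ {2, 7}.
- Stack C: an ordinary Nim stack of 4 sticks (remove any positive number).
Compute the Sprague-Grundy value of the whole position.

Stack A is a plain Nim stack of size 2, so its Grundy value is 2.
Build the Grundy sequence for stack B with g(k) = mex{g(k−s) : s ∈ {2, 7}, s ≤ k}:
k:     0  1  2  3  4  5  6  7  8  9 10 11
g(k):  0  0  1  1  0  0  1  1  2  0  0  1
So g(11) = 1.
Stack C is a plain Nim stack of size 4, so its Grundy value is 4.
By the Sprague-Grundy theorem, the Grundy value of a sum of independent games is the XOR of the component values.
Combined value = 2 XOR 1 XOR 4 = 7.

7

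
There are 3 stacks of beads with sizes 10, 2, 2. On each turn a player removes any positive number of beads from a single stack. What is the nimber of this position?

10

Nim-sum: 10 XOR 2 XOR 2 = 10.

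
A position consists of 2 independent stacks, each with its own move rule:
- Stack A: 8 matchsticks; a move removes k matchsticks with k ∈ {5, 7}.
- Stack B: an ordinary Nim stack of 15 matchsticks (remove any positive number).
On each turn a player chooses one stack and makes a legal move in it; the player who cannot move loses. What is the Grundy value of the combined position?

Grundy values for stack A (subtraction set {5, 7}):
g(0) = mex{} = 0
g(1) = mex{} = 0
g(2) = mex{} = 0
g(3) = mex{} = 0
g(4) = mex{} = 0
g(5) = mex{0} = 1
g(6) = mex{0} = 1
g(7) = mex{0} = 1
g(8) = mex{0} = 1
So g(8) = 1.
Stack B is a plain Nim stack of size 15, so its Grundy value is 15.
The value of a disjunctive sum is the nim-sum of the parts.
Combined value = 1 ⊕ 15 = 14.

14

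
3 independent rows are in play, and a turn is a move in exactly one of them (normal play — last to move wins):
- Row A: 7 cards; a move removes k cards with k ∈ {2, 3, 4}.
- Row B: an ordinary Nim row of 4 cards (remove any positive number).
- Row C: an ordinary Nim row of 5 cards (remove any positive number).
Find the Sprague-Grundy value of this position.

1

Build the Grundy sequence for row A with g(k) = mex{g(k−s) : s ∈ {2, 3, 4}, s ≤ k}:
k:     0  1  2  3  4  5  6  7
g(k):  0  0  1  1  2  2  0  0
So g(7) = 0.
Row B is a plain Nim row of size 4, so its Grundy value is 4.
Row C is a plain Nim row of size 5, so its Grundy value is 5.
The value of a disjunctive sum is the nim-sum of the parts.
Combined value = 0 ⊕ 4 ⊕ 5 = 1.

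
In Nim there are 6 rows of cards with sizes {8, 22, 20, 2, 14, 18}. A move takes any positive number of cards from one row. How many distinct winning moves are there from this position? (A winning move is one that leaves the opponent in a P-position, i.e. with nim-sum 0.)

3

In binary:
  01000  (8)
  10110  (22)
  10100  (20)
  00010  (2)
  01110  (14)
  10010  (18)
  -----
  10100  (20)
The overall nim-sum is X = 20. A row of size p has a winning move iff p XOR X < p (reduce it to p XOR X).
  8: 8 XOR 20 = 28 ≥ 8 — no move.
  22: 22 XOR 20 = 2 < 22 — winning move (to 2).
  20: 20 XOR 20 = 0 < 20 — winning move (to 0).
  2: 2 XOR 20 = 22 ≥ 2 — no move.
  14: 14 XOR 20 = 26 ≥ 14 — no move.
  18: 18 XOR 20 = 6 < 18 — winning move (to 6).
That gives 3 winning moves.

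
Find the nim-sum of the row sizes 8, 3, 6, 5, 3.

Compute the nim-sum pairwise:
8 XOR 3 = 11
11 XOR 6 = 13
13 XOR 5 = 8
8 XOR 3 = 11

11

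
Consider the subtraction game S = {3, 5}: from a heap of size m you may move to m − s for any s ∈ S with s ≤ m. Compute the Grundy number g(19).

1

Grundy values for subtraction set {3, 5}:
k:     0  1  2  3  4  5  6  7  8  9 10 11 12 13 14 15 16 17 18 19
g(k):  0  0  0  1  1  1  2  2  0  0  0  1  1  1  2  2  0  0  0  1
So g(19) = 1.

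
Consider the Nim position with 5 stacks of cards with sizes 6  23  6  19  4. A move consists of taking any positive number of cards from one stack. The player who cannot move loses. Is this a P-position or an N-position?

Compute the nim-sum pairwise:
6 ⊕ 23 = 17
17 ⊕ 6 = 23
23 ⊕ 19 = 4
4 ⊕ 4 = 0
The nim-sum is 0, so this is a P-position: the player to move is in a losing position under optimal play.

P-position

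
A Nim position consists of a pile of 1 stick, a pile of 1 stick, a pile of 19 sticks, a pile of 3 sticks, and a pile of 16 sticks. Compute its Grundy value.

0

In binary:
  00001  (1)
  00001  (1)
  10011  (19)
  00011  (3)
  10000  (16)
  -----
  00000  (0)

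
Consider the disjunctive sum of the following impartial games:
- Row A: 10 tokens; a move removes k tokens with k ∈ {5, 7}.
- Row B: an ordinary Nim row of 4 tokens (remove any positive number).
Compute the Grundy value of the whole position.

Build the Grundy sequence for row A with g(k) = mex{g(k−s) : s ∈ {5, 7}, s ≤ k}:
k:     0  1  2  3  4  5  6  7  8  9 10
g(k):  0  0  0  0  0  1  1  1  1  1  2
So g(10) = 2.
Row B is a plain Nim row of size 4, so its Grundy value is 4.
By the Sprague-Grundy theorem, the Grundy value of a sum of independent games is the XOR of the component values.
Combined value = 2 ⊕ 4 = 6.

6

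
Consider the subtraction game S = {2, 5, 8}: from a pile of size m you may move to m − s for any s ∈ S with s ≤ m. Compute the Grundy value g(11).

Compute g(0), g(1), … for moves {2, 5, 8}:
k:     0  1  2  3  4  5  6  7  8  9 10 11
g(k):  0  0  1  1  0  2  1  0  2  1  0  0
So g(11) = 0.

0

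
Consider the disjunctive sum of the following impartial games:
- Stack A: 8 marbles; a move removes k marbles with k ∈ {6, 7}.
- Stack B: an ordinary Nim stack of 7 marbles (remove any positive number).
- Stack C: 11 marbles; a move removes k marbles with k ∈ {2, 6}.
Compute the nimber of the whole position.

7

Grundy values for stack A (subtraction set {6, 7}):
k:     0  1  2  3  4  5  6  7  8
g(k):  0  0  0  0  0  0  1  1  1
So g(8) = 1.
Stack B is a plain Nim stack of size 7, so its Grundy value is 7.
For stack C, compute g(0), g(1), … with moves {2, 6}:
g(0) = mex{} = 0
g(1) = mex{} = 0
g(2) = mex{0} = 1
g(3) = mex{0} = 1
g(4) = mex{1} = 0
g(5) = mex{1} = 0
g(6) = mex{0} = 1
g(7) = mex{0} = 1
g(8) = mex{1} = 0
g(9) = mex{1} = 0
g(10) = mex{0} = 1
g(11) = mex{0} = 1
So g(11) = 1.
The value of a disjunctive sum is the nim-sum of the parts.
Combined value = 1 XOR 7 XOR 1 = 7.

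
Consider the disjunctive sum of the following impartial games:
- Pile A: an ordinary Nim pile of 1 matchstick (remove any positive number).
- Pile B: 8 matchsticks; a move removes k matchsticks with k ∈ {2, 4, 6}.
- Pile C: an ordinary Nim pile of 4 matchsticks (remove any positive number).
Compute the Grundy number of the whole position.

5

Pile A is a plain Nim pile of size 1, so its Grundy value is 1.
For pile B, compute g(0), g(1), … with moves {2, 4, 6}:
g(0) = mex{} = 0
g(1) = mex{} = 0
g(2) = mex{0} = 1
g(3) = mex{0} = 1
g(4) = mex{0,1} = 2
g(5) = mex{0,1} = 2
g(6) = mex{0,1,2} = 3
g(7) = mex{0,1,2} = 3
g(8) = mex{1,2,3} = 0
So g(8) = 0.
Pile C is a plain Nim pile of size 4, so its Grundy value is 4.
By the Sprague-Grundy theorem, the Grundy value of a sum of independent games is the XOR of the component values.
Combined value = 1 XOR 0 XOR 4 = 5.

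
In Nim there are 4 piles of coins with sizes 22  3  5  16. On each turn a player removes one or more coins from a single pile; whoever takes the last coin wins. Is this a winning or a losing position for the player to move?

Losing position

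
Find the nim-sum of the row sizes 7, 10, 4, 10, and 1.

Write each in binary and XOR column by column:
  0111  (7)
  1010  (10)
  0100  (4)
  1010  (10)
  0001  (1)
  ----
  0010  (2)

2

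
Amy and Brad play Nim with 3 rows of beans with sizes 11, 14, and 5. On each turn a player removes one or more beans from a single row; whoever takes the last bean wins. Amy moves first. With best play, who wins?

Compute the nim-sum pairwise:
11 ^ 14 = 5
5 ^ 5 = 0
The nim-sum is 0, so this is a P-position: the player to move is in a losing position under optimal play; Amy is about to move from it and so loses — Brad wins.

Brad wins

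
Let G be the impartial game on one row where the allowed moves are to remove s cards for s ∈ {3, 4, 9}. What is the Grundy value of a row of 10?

1

Grundy values for subtraction set {3, 4, 9}:
k:     0  1  2  3  4  5  6  7  8  9 10
g(k):  0  0  0  1  1  1  2  0  0  3  1
So g(10) = 1.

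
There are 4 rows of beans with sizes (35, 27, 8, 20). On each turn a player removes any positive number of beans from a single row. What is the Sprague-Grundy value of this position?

Compute the nim-sum pairwise:
35 ⊕ 27 = 56
56 ⊕ 8 = 48
48 ⊕ 20 = 36

36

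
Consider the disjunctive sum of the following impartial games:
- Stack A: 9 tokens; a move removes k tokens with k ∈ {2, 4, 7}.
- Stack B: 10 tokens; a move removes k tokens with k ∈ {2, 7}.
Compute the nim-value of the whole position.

For stack A, compute g(0), g(1), … with moves {2, 4, 7}:
k:     0  1  2  3  4  5  6  7  8  9
g(k):  0  0  1  1  2  2  0  3  1  0
So g(9) = 0.
Grundy values for stack B (subtraction set {2, 7}):
k:     0  1  2  3  4  5  6  7  8  9 10
g(k):  0  0  1  1  0  0  1  1  2  0  0
So g(10) = 0.
The value of a disjunctive sum is the nim-sum of the parts.
Combined value = 0 ⊕ 0 = 0.

0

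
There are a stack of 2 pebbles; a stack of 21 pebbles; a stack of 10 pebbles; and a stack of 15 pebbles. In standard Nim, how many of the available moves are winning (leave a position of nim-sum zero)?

1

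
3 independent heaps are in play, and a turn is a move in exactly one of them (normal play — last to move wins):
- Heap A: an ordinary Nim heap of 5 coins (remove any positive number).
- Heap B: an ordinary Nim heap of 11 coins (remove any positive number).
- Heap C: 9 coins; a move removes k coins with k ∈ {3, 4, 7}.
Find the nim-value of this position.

Heap A is a plain Nim heap of size 5, so its Grundy value is 5.
Heap B is a plain Nim heap of size 11, so its Grundy value is 11.
Build the Grundy sequence for heap C with g(k) = mex{g(k−s) : s ∈ {3, 4, 7}, s ≤ k}:
g(0) = mex{} = 0
g(1) = mex{} = 0
g(2) = mex{} = 0
g(3) = mex{0} = 1
g(4) = mex{0} = 1
g(5) = mex{0} = 1
g(6) = mex{0,1} = 2
g(7) = mex{0,1} = 2
g(8) = mex{0,1} = 2
g(9) = mex{0,1,2} = 3
So g(9) = 3.
The value of a disjunctive sum is the nim-sum of the parts.
Combined value = 5 XOR 11 XOR 3 = 13.

13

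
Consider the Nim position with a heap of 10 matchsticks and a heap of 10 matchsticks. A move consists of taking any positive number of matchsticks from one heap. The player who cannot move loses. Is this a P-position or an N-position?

P-position

Compute the nim-sum pairwise:
10 ^ 10 = 0
The nim-sum is 0, so this is a P-position: the player to move is in a losing position under optimal play.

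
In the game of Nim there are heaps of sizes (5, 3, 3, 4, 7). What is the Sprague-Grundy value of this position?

6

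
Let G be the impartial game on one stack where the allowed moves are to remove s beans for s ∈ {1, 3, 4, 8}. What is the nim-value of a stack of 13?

2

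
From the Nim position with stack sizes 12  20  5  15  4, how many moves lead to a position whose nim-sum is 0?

1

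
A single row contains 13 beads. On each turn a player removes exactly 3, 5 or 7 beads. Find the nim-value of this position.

1

Compute g(0), g(1), … for moves {3, 5, 7}:
g(0) = mex{} = 0
g(1) = mex{} = 0
g(2) = mex{} = 0
g(3) = mex{0} = 1
g(4) = mex{0} = 1
g(5) = mex{0} = 1
g(6) = mex{0,1} = 2
g(7) = mex{0,1} = 2
g(8) = mex{0,1} = 2
g(9) = mex{0,1,2} = 3
g(10) = mex{1,2} = 0
g(11) = mex{1,2} = 0
g(12) = mex{1,2,3} = 0
g(13) = mex{0,2} = 1
So g(13) = 1.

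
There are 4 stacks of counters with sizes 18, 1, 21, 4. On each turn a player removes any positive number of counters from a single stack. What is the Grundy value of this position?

2

Nim-sum: 18 XOR 1 XOR 21 XOR 4 = 2.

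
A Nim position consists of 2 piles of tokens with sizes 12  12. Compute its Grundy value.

0

Nim-sum: 12 XOR 12 = 0.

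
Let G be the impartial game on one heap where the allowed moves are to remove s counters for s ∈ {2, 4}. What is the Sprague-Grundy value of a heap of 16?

Grundy values for subtraction set {2, 4}:
k:     0  1  2  3  4  5  6  7  8  9 10 11 12 13 14 15 16
g(k):  0  0  1  1  2  2  0  0  1  1  2  2  0  0  1  1  2
So g(16) = 2.

2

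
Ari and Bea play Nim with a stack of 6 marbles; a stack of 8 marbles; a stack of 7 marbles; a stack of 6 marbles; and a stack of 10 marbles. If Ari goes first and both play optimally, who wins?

Ari wins

Nim-sum: 6 ^ 8 ^ 7 ^ 6 ^ 10 = 5.
The nim-sum is 5 ≠ 0, so this is an N-position: the player to move can win; Ari has a winning move.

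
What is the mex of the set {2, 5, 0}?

0 is in the set but 1 is not, so the mex is 1.

1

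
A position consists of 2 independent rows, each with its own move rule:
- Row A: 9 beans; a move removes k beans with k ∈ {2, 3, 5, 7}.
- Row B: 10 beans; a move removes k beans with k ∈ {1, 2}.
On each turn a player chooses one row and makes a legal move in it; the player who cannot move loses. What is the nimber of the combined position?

1

Grundy values for row A (subtraction set {2, 3, 5, 7}):
g(0) = mex{} = 0
g(1) = mex{} = 0
g(2) = mex{0} = 1
g(3) = mex{0} = 1
g(4) = mex{0,1} = 2
g(5) = mex{0,1} = 2
g(6) = mex{0,1,2} = 3
g(7) = mex{0,1,2} = 3
g(8) = mex{0,1,2,3} = 4
g(9) = mex{1,2,3} = 0
So g(9) = 0.
Grundy values for row B (subtraction set {1, 2}):
k:     0  1  2  3  4  5  6  7  8  9 10
g(k):  0  1  2  0  1  2  0  1  2  0  1
So g(10) = 1.
By the Sprague-Grundy theorem, the Grundy value of a sum of independent games is the XOR of the component values.
Combined value = 0 ⊕ 1 = 1.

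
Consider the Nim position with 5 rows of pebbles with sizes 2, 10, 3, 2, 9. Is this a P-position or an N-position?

P-position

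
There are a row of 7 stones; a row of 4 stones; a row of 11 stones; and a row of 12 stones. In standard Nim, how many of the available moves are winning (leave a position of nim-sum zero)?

3

Compute the nim-sum pairwise:
7 ⊕ 4 = 3
3 ⊕ 11 = 8
8 ⊕ 12 = 4
The overall nim-sum is X = 4. A row of size p has a winning move iff p XOR X < p (reduce it to p XOR X).
  7: 7 XOR 4 = 3 < 7 — winning move (to 3).
  4: 4 XOR 4 = 0 < 4 — winning move (to 0).
  11: 11 XOR 4 = 15 ≥ 11 — no move.
  12: 12 XOR 4 = 8 < 12 — winning move (to 8).
That gives 3 winning moves.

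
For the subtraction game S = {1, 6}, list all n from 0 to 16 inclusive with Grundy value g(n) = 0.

0, 2, 4, 7, 9, 11, 14, 16

Build the Grundy sequence with g(k) = mex{g(k−s) : s ∈ {1, 6}, s ≤ k}:
k:     0  1  2  3  4  5  6  7  8  9 10 11 12 13 14 15 16
g(k):  0  1  0  1  0  1  2  0  1  0  1  0  1  2  0  1  0
The P-positions (g = 0) in 0..16 are 0, 2, 4, 7, 9, 11, 14, 16.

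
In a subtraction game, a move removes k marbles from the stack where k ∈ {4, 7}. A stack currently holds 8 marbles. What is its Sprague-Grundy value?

Build the Grundy sequence with g(k) = mex{g(k−s) : s ∈ {4, 7}, s ≤ k}:
g(0) = mex{} = 0
g(1) = mex{} = 0
g(2) = mex{} = 0
g(3) = mex{} = 0
g(4) = mex{0} = 1
g(5) = mex{0} = 1
g(6) = mex{0} = 1
g(7) = mex{0} = 1
g(8) = mex{0,1} = 2
So g(8) = 2.

2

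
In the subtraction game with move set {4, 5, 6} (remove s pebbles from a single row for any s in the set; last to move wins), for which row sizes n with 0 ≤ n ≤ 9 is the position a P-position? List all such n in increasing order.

0, 1, 2, 3

Grundy values for subtraction set {4, 5, 6}:
g(0) = mex{} = 0
g(1) = mex{} = 0
g(2) = mex{} = 0
g(3) = mex{} = 0
g(4) = mex{0} = 1
g(5) = mex{0} = 1
g(6) = mex{0} = 1
g(7) = mex{0} = 1
g(8) = mex{0,1} = 2
g(9) = mex{0,1} = 2
The P-positions (g = 0) in 0..9 are 0, 1, 2, 3.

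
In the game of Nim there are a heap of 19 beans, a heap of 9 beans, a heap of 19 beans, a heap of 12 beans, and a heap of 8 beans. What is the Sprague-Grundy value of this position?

13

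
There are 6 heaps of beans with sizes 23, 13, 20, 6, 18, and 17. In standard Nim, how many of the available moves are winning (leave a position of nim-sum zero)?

1

Nim-sum: 23 ⊕ 13 ⊕ 20 ⊕ 6 ⊕ 18 ⊕ 17 = 11.
The overall nim-sum is X = 11. A heap of size p has a winning move iff p XOR X < p (reduce it to p XOR X).
  23: 23 XOR 11 = 28 ≥ 23 — no move.
  13: 13 XOR 11 = 6 < 13 — winning move (to 6).
  20: 20 XOR 11 = 31 ≥ 20 — no move.
  6: 6 XOR 11 = 13 ≥ 6 — no move.
  18: 18 XOR 11 = 25 ≥ 18 — no move.
  17: 17 XOR 11 = 26 ≥ 17 — no move.
That gives 1 winning move.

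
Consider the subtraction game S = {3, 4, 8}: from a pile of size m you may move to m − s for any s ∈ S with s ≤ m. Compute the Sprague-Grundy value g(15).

Compute g(0), g(1), … for moves {3, 4, 8}:
k:     0  1  2  3  4  5  6  7  8  9 10 11 12 13 14 15
g(k):  0  0  0  1  1  1  2  0  2  3  1  3  0  0  0  1
So g(15) = 1.

1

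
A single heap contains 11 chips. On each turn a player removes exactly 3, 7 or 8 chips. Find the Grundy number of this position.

Build the Grundy sequence with g(k) = mex{g(k−s) : s ∈ {3, 7, 8}, s ≤ k}:
k:     0  1  2  3  4  5  6  7  8  9 10 11
g(k):  0  0  0  1  1  1  0  2  2  1  3  0
So g(11) = 0.

0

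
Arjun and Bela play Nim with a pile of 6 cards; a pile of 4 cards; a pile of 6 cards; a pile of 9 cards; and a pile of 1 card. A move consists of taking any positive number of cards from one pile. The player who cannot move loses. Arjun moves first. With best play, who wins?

Compute the nim-sum pairwise:
6 ⊕ 4 = 2
2 ⊕ 6 = 4
4 ⊕ 9 = 13
13 ⊕ 1 = 12
The nim-sum is 12 ≠ 0, so this is an N-position: the player to move can win; Arjun has a winning move.

Arjun wins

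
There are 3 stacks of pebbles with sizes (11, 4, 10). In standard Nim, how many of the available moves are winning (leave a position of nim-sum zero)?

Compute the nim-sum pairwise:
11 ⊕ 4 = 15
15 ⊕ 10 = 5
The overall nim-sum is X = 5. A stack of size p has a winning move iff p XOR X < p (reduce it to p XOR X).
  11: 11 XOR 5 = 14 ≥ 11 — no move.
  4: 4 XOR 5 = 1 < 4 — winning move (to 1).
  10: 10 XOR 5 = 15 ≥ 10 — no move.
That gives 1 winning move.

1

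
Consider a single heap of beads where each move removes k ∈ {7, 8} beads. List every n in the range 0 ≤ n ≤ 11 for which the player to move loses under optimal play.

Build the Grundy sequence with g(k) = mex{g(k−s) : s ∈ {7, 8}, s ≤ k}:
g(0) = mex{} = 0
g(1) = mex{} = 0
g(2) = mex{} = 0
g(3) = mex{} = 0
g(4) = mex{} = 0
g(5) = mex{} = 0
g(6) = mex{} = 0
g(7) = mex{0} = 1
g(8) = mex{0} = 1
g(9) = mex{0} = 1
g(10) = mex{0} = 1
g(11) = mex{0} = 1
The P-positions (g = 0) in 0..11 are 0, 1, 2, 3, 4, 5, 6.

0, 1, 2, 3, 4, 5, 6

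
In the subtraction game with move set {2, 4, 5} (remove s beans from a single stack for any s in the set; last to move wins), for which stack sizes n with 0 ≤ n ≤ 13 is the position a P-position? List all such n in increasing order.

0, 1, 7, 8

Compute g(0), g(1), … for moves {2, 4, 5}:
k:     0  1  2  3  4  5  6  7  8  9 10 11 12 13
g(k):  0  0  1  1  2  2  3  0  0  1  1  2  2  3
The P-positions (g = 0) in 0..13 are 0, 1, 7, 8.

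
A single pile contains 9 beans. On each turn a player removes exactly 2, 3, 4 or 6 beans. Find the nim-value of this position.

0

Compute g(0), g(1), … for moves {2, 3, 4, 6}:
g(0) = mex{} = 0
g(1) = mex{} = 0
g(2) = mex{0} = 1
g(3) = mex{0} = 1
g(4) = mex{0,1} = 2
g(5) = mex{0,1} = 2
g(6) = mex{0,1,2} = 3
g(7) = mex{0,1,2} = 3
g(8) = mex{1,2,3} = 0
g(9) = mex{1,2,3} = 0
So g(9) = 0.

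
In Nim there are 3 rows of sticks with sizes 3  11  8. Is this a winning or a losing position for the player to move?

Losing position

Compute the nim-sum pairwise:
3 ^ 11 = 8
8 ^ 8 = 0
The nim-sum is 0, so this is a P-position: the player to move is in a losing position under optimal play.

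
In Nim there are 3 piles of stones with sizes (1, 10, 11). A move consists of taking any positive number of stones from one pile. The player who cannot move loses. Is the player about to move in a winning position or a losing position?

Losing position

Nim-sum: 1 ⊕ 10 ⊕ 11 = 0.
The nim-sum is 0, so this is a P-position: the player to move is in a losing position under optimal play.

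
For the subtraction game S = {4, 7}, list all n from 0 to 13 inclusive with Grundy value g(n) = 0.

0, 1, 2, 3, 11, 12, 13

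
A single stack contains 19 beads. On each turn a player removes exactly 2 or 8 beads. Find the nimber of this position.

Grundy values for subtraction set {2, 8}:
k:     0  1  2  3  4  5  6  7  8  9 10 11 12 13 14 15 16 17 18 19
g(k):  0  0  1  1  0  0  1  1  2  2  0  0  1  1  0  0  1  1  2  2
So g(19) = 2.

2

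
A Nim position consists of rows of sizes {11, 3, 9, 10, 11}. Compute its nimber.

0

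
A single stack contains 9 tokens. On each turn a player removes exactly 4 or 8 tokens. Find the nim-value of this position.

2

Grundy values for subtraction set {4, 8}:
g(0) = mex{} = 0
g(1) = mex{} = 0
g(2) = mex{} = 0
g(3) = mex{} = 0
g(4) = mex{0} = 1
g(5) = mex{0} = 1
g(6) = mex{0} = 1
g(7) = mex{0} = 1
g(8) = mex{0,1} = 2
g(9) = mex{0,1} = 2
So g(9) = 2.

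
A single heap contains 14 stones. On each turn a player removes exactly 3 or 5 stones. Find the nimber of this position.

2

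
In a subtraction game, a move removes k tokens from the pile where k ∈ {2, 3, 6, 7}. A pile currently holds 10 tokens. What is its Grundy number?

Grundy values for subtraction set {2, 3, 6, 7}:
k:     0  1  2  3  4  5  6  7  8  9 10
g(k):  0  0  1  1  2  0  3  1  2  0  0
So g(10) = 0.

0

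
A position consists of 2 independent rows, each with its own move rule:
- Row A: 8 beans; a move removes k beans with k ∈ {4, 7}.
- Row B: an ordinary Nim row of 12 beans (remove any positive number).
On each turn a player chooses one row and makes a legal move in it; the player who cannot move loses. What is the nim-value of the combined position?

14

Grundy values for row A (subtraction set {4, 7}):
g(0) = mex{} = 0
g(1) = mex{} = 0
g(2) = mex{} = 0
g(3) = mex{} = 0
g(4) = mex{0} = 1
g(5) = mex{0} = 1
g(6) = mex{0} = 1
g(7) = mex{0} = 1
g(8) = mex{0,1} = 2
So g(8) = 2.
Row B is a plain Nim row of size 12, so its Grundy value is 12.
By the Sprague-Grundy theorem, the Grundy value of a sum of independent games is the XOR of the component values.
Combined value = 2 XOR 12 = 14.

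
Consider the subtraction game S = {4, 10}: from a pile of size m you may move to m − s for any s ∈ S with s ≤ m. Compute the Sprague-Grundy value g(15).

Build the Grundy sequence with g(k) = mex{g(k−s) : s ∈ {4, 10}, s ≤ k}:
k:     0  1  2  3  4  5  6  7  8  9 10 11 12 13 14 15
g(k):  0  0  0  0  1  1  1  1  0  0  2  2  1  1  0  0
So g(15) = 0.

0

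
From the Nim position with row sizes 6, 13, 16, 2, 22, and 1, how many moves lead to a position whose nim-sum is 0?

Nim-sum: 6 XOR 13 XOR 16 XOR 2 XOR 22 XOR 1 = 14.
The overall nim-sum is X = 14. A row of size p has a winning move iff p XOR X < p (reduce it to p XOR X).
  6: 6 XOR 14 = 8 ≥ 6 — no move.
  13: 13 XOR 14 = 3 < 13 — winning move (to 3).
  16: 16 XOR 14 = 30 ≥ 16 — no move.
  2: 2 XOR 14 = 12 ≥ 2 — no move.
  22: 22 XOR 14 = 24 ≥ 22 — no move.
  1: 1 XOR 14 = 15 ≥ 1 — no move.
That gives 1 winning move.

1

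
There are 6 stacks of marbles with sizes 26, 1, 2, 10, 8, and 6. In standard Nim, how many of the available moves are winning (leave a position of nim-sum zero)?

1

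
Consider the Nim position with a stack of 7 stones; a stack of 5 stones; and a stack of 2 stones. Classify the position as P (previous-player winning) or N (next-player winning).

Compute the nim-sum pairwise:
7 ^ 5 = 2
2 ^ 2 = 0
The nim-sum is 0, so this is a P-position: the player to move is in a losing position under optimal play.

P-position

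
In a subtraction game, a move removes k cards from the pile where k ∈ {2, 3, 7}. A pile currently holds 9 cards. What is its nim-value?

Build the Grundy sequence with g(k) = mex{g(k−s) : s ∈ {2, 3, 7}, s ≤ k}:
k:     0  1  2  3  4  5  6  7  8  9
g(k):  0  0  1  1  2  0  0  1  1  2
So g(9) = 2.

2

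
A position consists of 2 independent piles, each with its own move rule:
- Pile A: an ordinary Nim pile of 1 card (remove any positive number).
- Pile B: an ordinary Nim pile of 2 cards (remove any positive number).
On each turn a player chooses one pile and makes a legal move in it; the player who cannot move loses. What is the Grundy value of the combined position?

3

Pile A is a plain Nim pile of size 1, so its Grundy value is 1.
Pile B is a plain Nim pile of size 2, so its Grundy value is 2.
By the Sprague-Grundy theorem, the Grundy value of a sum of independent games is the XOR of the component values.
Combined value = 1 ⊕ 2 = 3.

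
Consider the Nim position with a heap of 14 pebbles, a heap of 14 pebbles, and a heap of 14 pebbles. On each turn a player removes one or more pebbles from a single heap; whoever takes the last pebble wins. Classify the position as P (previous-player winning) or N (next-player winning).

Nim-sum: 14 ⊕ 14 ⊕ 14 = 14.
The nim-sum is 14 ≠ 0, so this is an N-position: the player to move can win.

N-position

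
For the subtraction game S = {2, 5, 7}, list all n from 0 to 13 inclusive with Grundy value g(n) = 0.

0, 1, 4, 10, 13

Build the Grundy sequence with g(k) = mex{g(k−s) : s ∈ {2, 5, 7}, s ≤ k}:
g(0) = mex{} = 0
g(1) = mex{} = 0
g(2) = mex{0} = 1
g(3) = mex{0} = 1
g(4) = mex{1} = 0
g(5) = mex{0,1} = 2
g(6) = mex{0} = 1
g(7) = mex{0,1,2} = 3
g(8) = mex{0,1} = 2
g(9) = mex{0,1,3} = 2
g(10) = mex{1,2} = 0
g(11) = mex{0,1,2} = 3
g(12) = mex{0,2,3} = 1
g(13) = mex{1,2,3} = 0
The P-positions (g = 0) in 0..13 are 0, 1, 4, 10, 13.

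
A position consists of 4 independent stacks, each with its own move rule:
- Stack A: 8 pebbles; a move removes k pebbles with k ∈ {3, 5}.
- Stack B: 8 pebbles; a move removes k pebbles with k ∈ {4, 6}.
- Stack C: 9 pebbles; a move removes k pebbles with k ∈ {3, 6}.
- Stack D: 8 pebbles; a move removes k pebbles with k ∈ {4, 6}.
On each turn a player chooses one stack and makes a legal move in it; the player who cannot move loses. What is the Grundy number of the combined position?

0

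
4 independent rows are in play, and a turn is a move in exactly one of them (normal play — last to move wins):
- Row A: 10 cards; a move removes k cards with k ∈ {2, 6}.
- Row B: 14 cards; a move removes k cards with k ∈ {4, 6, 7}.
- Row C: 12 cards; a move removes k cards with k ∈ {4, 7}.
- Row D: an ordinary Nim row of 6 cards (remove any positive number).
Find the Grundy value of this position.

Build the Grundy sequence for row A with g(k) = mex{g(k−s) : s ∈ {2, 6}, s ≤ k}:
k:     0  1  2  3  4  5  6  7  8  9 10
g(k):  0  0  1  1  0  0  1  1  0  0  1
So g(10) = 1.
For row B, compute g(0), g(1), … with moves {4, 6, 7}:
k:     0  1  2  3  4  5  6  7  8  9 10 11 12 13 14
g(k):  0  0  0  0  1  1  1  1  2  2  2  0  0  0  0
So g(14) = 0.
Grundy values for row C (subtraction set {4, 7}):
k:     0  1  2  3  4  5  6  7  8  9 10 11 12
g(k):  0  0  0  0  1  1  1  1  2  2  2  0  0
So g(12) = 0.
Row D is a plain Nim row of size 6, so its Grundy value is 6.
By the Sprague-Grundy theorem, the Grundy value of a sum of independent games is the XOR of the component values.
Combined value = 1 XOR 0 XOR 0 XOR 6 = 7.

7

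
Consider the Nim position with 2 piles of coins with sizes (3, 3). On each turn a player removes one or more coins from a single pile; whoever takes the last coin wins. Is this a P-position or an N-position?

P-position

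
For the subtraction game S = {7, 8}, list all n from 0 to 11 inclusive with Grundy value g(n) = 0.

Build the Grundy sequence with g(k) = mex{g(k−s) : s ∈ {7, 8}, s ≤ k}:
g(0) = mex{} = 0
g(1) = mex{} = 0
g(2) = mex{} = 0
g(3) = mex{} = 0
g(4) = mex{} = 0
g(5) = mex{} = 0
g(6) = mex{} = 0
g(7) = mex{0} = 1
g(8) = mex{0} = 1
g(9) = mex{0} = 1
g(10) = mex{0} = 1
g(11) = mex{0} = 1
The P-positions (g = 0) in 0..11 are 0, 1, 2, 3, 4, 5, 6.

0, 1, 2, 3, 4, 5, 6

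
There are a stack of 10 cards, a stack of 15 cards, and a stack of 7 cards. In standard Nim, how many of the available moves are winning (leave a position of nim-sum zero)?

3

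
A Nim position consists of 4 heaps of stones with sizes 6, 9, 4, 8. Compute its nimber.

Compute the nim-sum pairwise:
6 ^ 9 = 15
15 ^ 4 = 11
11 ^ 8 = 3

3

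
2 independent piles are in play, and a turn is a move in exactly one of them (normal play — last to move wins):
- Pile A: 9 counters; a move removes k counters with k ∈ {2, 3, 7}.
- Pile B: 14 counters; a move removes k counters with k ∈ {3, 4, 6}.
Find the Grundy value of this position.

Build the Grundy sequence for pile A with g(k) = mex{g(k−s) : s ∈ {2, 3, 7}, s ≤ k}:
k:     0  1  2  3  4  5  6  7  8  9
g(k):  0  0  1  1  2  0  0  1  1  2
So g(9) = 2.
Grundy values for pile B (subtraction set {3, 4, 6}):
k:     0  1  2  3  4  5  6  7  8  9 10 11 12 13 14
g(k):  0  0  0  1  1  1  2  2  2  0  0  0  1  1  1
So g(14) = 1.
The value of a disjunctive sum is the nim-sum of the parts.
Combined value = 2 ⊕ 1 = 3.

3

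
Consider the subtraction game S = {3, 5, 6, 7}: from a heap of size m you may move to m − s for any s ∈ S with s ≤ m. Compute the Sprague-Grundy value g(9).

3

Grundy values for subtraction set {3, 5, 6, 7}:
k:     0  1  2  3  4  5  6  7  8  9
g(k):  0  0  0  1  1  1  2  2  2  3
So g(9) = 3.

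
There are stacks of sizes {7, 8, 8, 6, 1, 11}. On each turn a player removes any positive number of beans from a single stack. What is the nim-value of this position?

11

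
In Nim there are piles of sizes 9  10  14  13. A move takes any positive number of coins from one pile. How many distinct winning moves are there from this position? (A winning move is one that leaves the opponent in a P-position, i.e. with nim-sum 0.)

In binary:
  1001  (9)
  1010  (10)
  1110  (14)
  1101  (13)
  ----
  0000  (0)
The nim-sum is already 0, so every move leaves a nonzero nim-sum — there are no winning moves.

0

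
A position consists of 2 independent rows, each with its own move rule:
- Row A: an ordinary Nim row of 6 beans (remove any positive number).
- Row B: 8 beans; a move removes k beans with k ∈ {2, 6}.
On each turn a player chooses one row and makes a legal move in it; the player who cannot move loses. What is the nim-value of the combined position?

6

Row A is a plain Nim row of size 6, so its Grundy value is 6.
Grundy values for row B (subtraction set {2, 6}):
g(0) = mex{} = 0
g(1) = mex{} = 0
g(2) = mex{0} = 1
g(3) = mex{0} = 1
g(4) = mex{1} = 0
g(5) = mex{1} = 0
g(6) = mex{0} = 1
g(7) = mex{0} = 1
g(8) = mex{1} = 0
So g(8) = 0.
By the Sprague-Grundy theorem, the Grundy value of a sum of independent games is the XOR of the component values.
Combined value = 6 ⊕ 0 = 6.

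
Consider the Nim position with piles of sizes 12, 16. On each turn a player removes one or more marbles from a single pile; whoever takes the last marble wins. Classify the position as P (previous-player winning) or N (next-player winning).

N-position

Compute the nim-sum pairwise:
12 ⊕ 16 = 28
The nim-sum is 28 ≠ 0, so this is an N-position: the player to move can win.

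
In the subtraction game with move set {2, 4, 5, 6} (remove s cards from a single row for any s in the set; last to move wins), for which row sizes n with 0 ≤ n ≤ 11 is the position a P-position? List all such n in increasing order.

0, 1, 8, 9

Build the Grundy sequence with g(k) = mex{g(k−s) : s ∈ {2, 4, 5, 6}, s ≤ k}:
k:     0  1  2  3  4  5  6  7  8  9 10 11
g(k):  0  0  1  1  2  2  3  3  0  0  1  1
The P-positions (g = 0) in 0..11 are 0, 1, 8, 9.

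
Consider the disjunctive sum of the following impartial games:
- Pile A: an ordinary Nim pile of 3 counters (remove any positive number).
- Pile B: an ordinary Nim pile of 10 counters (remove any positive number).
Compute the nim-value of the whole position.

Pile A is a plain Nim pile of size 3, so its Grundy value is 3.
Pile B is a plain Nim pile of size 10, so its Grundy value is 10.
The value of a disjunctive sum is the nim-sum of the parts.
Combined value = 3 ⊕ 10 = 9.

9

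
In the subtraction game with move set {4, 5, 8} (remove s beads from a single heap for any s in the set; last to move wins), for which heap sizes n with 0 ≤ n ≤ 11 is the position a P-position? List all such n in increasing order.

0, 1, 2, 3

Compute g(0), g(1), … for moves {4, 5, 8}:
k:     0  1  2  3  4  5  6  7  8  9 10 11
g(k):  0  0  0  0  1  1  1  1  2  2  2  2
The P-positions (g = 0) in 0..11 are 0, 1, 2, 3.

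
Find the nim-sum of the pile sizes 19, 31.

12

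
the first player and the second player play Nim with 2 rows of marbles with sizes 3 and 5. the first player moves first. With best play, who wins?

Compute the nim-sum pairwise:
3 ^ 5 = 6
The nim-sum is 6 ≠ 0, so this is an N-position: the player to move can win; the first player has a winning move.

the first player wins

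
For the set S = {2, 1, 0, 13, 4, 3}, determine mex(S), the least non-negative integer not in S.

The values 0, 1, 2, 3, 4 are all present; 5 is the first non-negative integer missing from the set.

5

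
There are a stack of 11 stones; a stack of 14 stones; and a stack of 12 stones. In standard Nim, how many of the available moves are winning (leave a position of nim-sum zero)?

Write each in binary and XOR column by column:
  1011  (11)
  1110  (14)
  1100  (12)
  ----
  1001  (9)
The overall nim-sum is X = 9. A stack of size p has a winning move iff p XOR X < p (reduce it to p XOR X).
  11: 11 XOR 9 = 2 < 11 — winning move (to 2).
  14: 14 XOR 9 = 7 < 14 — winning move (to 7).
  12: 12 XOR 9 = 5 < 12 — winning move (to 5).
That gives 3 winning moves.

3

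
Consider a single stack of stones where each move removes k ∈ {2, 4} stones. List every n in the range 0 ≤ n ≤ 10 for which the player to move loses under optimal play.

0, 1, 6, 7

Compute g(0), g(1), … for moves {2, 4}:
k:     0  1  2  3  4  5  6  7  8  9 10
g(k):  0  0  1  1  2  2  0  0  1  1  2
The P-positions (g = 0) in 0..10 are 0, 1, 6, 7.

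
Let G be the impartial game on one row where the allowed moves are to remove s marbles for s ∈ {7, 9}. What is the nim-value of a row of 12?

Build the Grundy sequence with g(k) = mex{g(k−s) : s ∈ {7, 9}, s ≤ k}:
k:     0  1  2  3  4  5  6  7  8  9 10 11 12
g(k):  0  0  0  0  0  0  0  1  1  1  1  1  1
So g(12) = 1.

1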